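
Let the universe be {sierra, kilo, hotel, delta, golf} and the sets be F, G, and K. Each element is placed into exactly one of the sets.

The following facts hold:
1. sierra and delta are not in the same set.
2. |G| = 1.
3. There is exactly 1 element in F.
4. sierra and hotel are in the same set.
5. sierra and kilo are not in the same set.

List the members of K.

K = {golf, hotel, sierra}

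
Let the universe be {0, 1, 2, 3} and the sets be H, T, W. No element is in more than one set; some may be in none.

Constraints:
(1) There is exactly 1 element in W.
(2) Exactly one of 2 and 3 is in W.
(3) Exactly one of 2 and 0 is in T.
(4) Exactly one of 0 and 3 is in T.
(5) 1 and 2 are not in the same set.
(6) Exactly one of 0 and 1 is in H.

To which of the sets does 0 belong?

0: T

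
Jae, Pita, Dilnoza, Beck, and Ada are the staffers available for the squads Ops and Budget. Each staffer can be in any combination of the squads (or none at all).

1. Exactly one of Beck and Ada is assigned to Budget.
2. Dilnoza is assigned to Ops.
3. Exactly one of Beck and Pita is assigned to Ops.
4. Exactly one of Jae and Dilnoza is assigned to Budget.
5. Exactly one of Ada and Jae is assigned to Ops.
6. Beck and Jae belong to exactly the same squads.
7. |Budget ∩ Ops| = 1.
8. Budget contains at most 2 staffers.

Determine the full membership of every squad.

Ops = {Beck, Dilnoza, Jae}; Budget = {Ada, Dilnoza}

From (2): Dilnoza ∈ Ops.
Suppose Jae ∉ Ops: no assignment then satisfies all the clues, so Jae ∈ Ops.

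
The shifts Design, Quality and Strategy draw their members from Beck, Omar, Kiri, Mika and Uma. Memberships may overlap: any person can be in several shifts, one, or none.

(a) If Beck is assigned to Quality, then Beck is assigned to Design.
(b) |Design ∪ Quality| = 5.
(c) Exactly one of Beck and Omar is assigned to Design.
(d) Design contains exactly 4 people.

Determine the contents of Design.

Design = {Beck, Kiri, Mika, Uma}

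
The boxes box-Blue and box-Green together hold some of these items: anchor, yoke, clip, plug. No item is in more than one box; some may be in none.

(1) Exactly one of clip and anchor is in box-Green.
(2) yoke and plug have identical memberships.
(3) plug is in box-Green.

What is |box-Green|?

3

From (3): plug ∈ box-Green.
(2): yoke matches plug: yoke ∉ box-Blue.
(2): yoke matches plug: yoke ∈ box-Green.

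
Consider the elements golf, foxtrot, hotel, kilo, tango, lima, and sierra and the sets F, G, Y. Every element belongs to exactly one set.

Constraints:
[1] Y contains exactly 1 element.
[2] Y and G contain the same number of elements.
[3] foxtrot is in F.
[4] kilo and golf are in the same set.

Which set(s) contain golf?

From (3): foxtrot ∈ F.
Suppose golf ∉ F: no assignment then satisfies all the clues, so golf ∈ F.

golf: F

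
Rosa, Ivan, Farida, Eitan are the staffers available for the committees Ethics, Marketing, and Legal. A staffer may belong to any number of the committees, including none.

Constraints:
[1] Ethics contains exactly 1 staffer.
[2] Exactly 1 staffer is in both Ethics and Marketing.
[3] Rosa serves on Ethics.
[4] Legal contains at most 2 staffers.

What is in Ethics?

From (3): Rosa ∈ Ethics.
(1): Ethics already has 1, so the rest are out.

Ethics = {Rosa}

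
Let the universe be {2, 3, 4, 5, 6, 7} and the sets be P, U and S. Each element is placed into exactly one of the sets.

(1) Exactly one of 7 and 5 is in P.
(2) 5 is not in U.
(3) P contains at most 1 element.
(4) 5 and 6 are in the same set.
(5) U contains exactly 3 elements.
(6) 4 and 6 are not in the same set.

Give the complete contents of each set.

From (2): 5 ∉ U.
(4): 6 matches 5: 6 ∉ U.
Suppose 2 ∈ P: no assignment then satisfies all the clues, so 2 ∉ P.

P = {7}; U = {2, 3, 4}; S = {5, 6}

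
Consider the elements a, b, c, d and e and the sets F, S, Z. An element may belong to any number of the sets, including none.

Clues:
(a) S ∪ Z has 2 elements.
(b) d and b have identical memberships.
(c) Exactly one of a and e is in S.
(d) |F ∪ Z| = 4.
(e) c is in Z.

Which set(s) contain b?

b: F

From (e): c ∈ Z.
Suppose b ∉ F: no assignment then satisfies all the clues, so b ∈ F.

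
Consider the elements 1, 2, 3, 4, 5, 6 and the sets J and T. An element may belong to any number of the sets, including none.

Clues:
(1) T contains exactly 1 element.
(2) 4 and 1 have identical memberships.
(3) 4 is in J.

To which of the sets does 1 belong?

1: J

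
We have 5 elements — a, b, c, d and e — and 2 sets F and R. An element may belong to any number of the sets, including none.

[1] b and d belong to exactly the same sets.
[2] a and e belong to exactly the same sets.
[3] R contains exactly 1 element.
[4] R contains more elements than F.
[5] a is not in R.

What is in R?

R = {c}

From (5): a ∉ R.
(2): e matches a: e ∉ R.
Suppose b ∈ R: no assignment then satisfies all the clues, so b ∉ R.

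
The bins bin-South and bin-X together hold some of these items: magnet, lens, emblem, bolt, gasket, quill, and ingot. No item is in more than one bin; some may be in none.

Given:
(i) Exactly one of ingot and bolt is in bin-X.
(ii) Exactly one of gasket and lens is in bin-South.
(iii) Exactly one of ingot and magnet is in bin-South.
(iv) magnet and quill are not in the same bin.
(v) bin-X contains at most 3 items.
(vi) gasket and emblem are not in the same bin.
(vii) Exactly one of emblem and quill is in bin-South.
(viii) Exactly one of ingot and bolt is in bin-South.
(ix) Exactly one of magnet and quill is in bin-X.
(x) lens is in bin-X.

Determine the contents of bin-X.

bin-X = {bolt, lens, magnet}

From (x): lens ∈ bin-X.
(ii) (exactly one): gasket ∈ bin-South.
(vi): emblem ∉ bin-South.
(vii) (exactly one): quill ∈ bin-South.
(ix) (exactly one): magnet ∈ bin-X.
(iii) (exactly one): ingot ∈ bin-South.
(viii) (exactly one): bolt ∉ bin-South.
(i) (exactly one): bolt ∈ bin-X.
(v): bin-X already has 3, so the rest are out.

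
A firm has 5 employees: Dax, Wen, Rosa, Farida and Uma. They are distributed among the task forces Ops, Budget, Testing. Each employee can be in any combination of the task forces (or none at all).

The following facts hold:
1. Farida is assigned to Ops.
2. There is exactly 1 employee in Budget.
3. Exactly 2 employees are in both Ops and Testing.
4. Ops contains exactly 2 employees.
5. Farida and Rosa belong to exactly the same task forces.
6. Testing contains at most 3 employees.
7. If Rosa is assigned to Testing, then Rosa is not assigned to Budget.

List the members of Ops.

Ops = {Farida, Rosa}

From (1): Farida ∈ Ops.
(5): Rosa matches Farida: Rosa ∈ Ops.
(4): Ops already has 2, so the rest are out.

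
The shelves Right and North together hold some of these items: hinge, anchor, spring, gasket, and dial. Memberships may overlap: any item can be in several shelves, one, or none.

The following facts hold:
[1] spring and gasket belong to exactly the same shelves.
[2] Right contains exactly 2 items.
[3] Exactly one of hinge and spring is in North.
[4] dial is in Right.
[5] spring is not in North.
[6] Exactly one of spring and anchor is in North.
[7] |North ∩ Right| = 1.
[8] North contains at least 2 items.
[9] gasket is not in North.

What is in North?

From (4): dial ∈ Right.
From (5): spring ∉ North.
From (9): gasket ∉ North.
(3) (exactly one): hinge ∈ North.
(6) (exactly one): anchor ∈ North.
Suppose dial ∈ North: no assignment then satisfies all the clues, so dial ∉ North.

North = {anchor, hinge}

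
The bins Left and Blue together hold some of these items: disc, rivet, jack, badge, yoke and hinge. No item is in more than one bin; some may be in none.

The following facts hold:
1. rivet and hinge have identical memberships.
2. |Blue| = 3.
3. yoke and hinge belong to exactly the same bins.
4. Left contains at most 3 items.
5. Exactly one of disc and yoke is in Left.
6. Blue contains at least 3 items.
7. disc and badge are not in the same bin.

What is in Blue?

Blue = {hinge, rivet, yoke}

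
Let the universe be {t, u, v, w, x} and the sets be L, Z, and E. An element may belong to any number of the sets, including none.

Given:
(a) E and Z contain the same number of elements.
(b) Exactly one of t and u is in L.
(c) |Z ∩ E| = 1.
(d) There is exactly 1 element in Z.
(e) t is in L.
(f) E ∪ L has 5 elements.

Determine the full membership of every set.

L = {t, v, w, x}; Z = {u}; E = {u}

From (e): t ∈ L.
(b) (exactly one): u ∉ L.
Suppose t ∈ Z: no assignment then satisfies all the clues, so t ∉ Z.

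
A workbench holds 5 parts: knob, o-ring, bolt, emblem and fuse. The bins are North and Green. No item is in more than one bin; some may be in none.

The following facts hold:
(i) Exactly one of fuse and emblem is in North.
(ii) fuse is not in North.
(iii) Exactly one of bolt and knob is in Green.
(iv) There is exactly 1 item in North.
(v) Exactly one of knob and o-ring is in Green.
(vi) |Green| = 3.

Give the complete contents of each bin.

North = {emblem}; Green = {bolt, fuse, o-ring}

From (ii): fuse ∉ North.
(i) (exactly one): emblem ∈ North.
(iv): North already has 1, so the rest are out.
Suppose knob ∈ Green: no assignment then satisfies all the clues, so knob ∉ Green.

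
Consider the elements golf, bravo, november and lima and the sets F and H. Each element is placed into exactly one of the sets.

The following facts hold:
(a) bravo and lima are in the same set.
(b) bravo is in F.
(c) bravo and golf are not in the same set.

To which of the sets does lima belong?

lima: F

From (b): bravo ∈ F.
(a): lima matches bravo: lima ∈ F.
(c): golf ∉ F.
Only one set left: golf ∈ H.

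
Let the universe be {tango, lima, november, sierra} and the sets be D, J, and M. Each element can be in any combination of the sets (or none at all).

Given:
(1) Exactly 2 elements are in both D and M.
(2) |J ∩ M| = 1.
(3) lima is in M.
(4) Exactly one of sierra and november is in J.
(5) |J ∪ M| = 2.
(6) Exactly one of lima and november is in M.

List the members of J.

J = {sierra}

From (3): lima ∈ M.
(6) (exactly one): november ∉ M.
Suppose tango ∈ J: no assignment then satisfies all the clues, so tango ∉ J.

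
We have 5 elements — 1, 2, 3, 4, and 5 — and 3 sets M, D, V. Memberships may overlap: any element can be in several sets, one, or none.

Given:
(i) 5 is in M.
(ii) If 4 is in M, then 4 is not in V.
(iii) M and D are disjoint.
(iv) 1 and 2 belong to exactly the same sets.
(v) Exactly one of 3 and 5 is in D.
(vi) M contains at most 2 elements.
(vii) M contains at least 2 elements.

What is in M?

M = {4, 5}

From (i): 5 ∈ M.
(iii) (disjoint): 5 ∉ D.
(v) (exactly one): 3 ∈ D.
(iii) (disjoint): 3 ∉ M.
Suppose 1 ∈ M: no assignment then satisfies all the clues, so 1 ∉ M.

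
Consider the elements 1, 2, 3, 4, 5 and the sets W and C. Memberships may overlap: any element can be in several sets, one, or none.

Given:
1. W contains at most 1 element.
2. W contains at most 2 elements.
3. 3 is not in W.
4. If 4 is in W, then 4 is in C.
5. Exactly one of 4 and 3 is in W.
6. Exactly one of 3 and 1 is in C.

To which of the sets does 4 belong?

4: C, W

From (3): 3 ∉ W.
(5) (exactly one): 4 ∈ W.
(1): W already has 1, so the rest are out.
(4): 4 ∈ C.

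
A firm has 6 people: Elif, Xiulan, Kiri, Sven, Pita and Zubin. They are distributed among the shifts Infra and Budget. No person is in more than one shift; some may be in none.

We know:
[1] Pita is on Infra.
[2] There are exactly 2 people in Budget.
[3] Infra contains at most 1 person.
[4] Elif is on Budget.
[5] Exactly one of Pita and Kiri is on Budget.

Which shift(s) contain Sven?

From (1): Pita ∈ Infra.
From (4): Elif ∈ Budget.
(3): Infra already has 1, so the rest are out.
(5) (exactly one): Kiri ∈ Budget.
(2): Budget already has 2, so the rest are out.

Sven: none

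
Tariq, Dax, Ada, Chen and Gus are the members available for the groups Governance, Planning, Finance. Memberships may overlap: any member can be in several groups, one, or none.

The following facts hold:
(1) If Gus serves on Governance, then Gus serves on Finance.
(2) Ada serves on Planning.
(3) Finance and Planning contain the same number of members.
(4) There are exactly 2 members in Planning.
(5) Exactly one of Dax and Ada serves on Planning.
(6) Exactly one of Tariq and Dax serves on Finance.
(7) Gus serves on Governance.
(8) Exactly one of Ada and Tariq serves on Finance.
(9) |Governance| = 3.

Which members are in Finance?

Finance = {Gus, Tariq}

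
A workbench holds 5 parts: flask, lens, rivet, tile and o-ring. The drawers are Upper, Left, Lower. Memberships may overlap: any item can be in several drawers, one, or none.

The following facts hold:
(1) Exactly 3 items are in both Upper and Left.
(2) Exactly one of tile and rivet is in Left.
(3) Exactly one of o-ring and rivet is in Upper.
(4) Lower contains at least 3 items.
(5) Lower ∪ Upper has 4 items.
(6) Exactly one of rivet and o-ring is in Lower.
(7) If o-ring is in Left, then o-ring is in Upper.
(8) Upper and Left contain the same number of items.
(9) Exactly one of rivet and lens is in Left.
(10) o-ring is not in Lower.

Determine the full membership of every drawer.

Upper = {lens, o-ring, tile}; Left = {lens, o-ring, tile}; Lower = {lens, rivet, tile}

From (10): o-ring ∉ Lower.
(6) (exactly one): rivet ∈ Lower.
Suppose flask ∈ Upper: no assignment then satisfies all the clues, so flask ∉ Upper.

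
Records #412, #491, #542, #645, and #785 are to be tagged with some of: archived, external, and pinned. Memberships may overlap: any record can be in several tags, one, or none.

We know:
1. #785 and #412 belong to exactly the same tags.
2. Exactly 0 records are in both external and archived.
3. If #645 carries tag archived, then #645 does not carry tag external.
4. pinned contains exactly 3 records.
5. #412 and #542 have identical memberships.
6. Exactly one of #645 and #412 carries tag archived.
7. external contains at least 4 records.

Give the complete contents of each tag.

archived = {#645}; external = {#412, #491, #542, #785}; pinned = {#412, #542, #785}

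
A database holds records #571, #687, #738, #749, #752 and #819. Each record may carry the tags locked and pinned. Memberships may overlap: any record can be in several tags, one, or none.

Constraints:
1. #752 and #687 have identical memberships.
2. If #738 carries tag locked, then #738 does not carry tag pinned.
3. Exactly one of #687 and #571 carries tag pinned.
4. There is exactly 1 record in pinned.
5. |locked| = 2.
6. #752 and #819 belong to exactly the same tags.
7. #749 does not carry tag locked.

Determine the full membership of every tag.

locked = {#571, #738}; pinned = {#571}

From (7): #749 ∉ locked.
Suppose #571 ∉ locked: no assignment then satisfies all the clues, so #571 ∈ locked.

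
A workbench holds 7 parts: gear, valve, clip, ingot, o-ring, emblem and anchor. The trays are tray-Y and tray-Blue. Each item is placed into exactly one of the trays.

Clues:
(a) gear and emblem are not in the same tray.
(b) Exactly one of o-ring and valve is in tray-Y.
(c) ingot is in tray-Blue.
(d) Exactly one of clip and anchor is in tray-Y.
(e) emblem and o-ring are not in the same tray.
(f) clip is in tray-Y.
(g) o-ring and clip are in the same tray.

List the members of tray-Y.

From (c): ingot ∈ tray-Blue.
From (f): clip ∈ tray-Y.
(d) (exactly one): anchor ∉ tray-Y.
(g): o-ring matches clip: o-ring ∈ tray-Y.
Only one tray left: anchor ∈ tray-Blue.
(b) (exactly one): valve ∉ tray-Y.
(e): emblem ∉ tray-Y.
Only one tray left: valve ∈ tray-Blue.
Only one tray left: emblem ∈ tray-Blue.
(a): gear ∉ tray-Blue.
Only one tray left: gear ∈ tray-Y.

tray-Y = {clip, gear, o-ring}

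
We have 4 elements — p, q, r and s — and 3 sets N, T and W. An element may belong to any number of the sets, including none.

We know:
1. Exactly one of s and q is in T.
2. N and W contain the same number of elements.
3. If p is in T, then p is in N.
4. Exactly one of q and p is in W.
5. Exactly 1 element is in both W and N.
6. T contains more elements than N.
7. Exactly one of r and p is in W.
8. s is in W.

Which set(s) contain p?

p: N, T, W

From (8): s ∈ W.
Suppose p ∉ N: no assignment then satisfies all the clues, so p ∈ N.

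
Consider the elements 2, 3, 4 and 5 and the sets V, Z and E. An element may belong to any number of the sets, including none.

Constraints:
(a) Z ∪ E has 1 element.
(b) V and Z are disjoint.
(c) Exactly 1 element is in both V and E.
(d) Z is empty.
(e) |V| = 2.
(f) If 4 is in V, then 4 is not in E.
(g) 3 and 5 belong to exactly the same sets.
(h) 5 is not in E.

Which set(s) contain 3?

3: none

From (h): 5 ∉ E.
(d): Z already has 0, so the rest are out.
(g): 3 matches 5: 3 ∉ E.
Suppose 3 ∈ V: no assignment then satisfies all the clues, so 3 ∉ V.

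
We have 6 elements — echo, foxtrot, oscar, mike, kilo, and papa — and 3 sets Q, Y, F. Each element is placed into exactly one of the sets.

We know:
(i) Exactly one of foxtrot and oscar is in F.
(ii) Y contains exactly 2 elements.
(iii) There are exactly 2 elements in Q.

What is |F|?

2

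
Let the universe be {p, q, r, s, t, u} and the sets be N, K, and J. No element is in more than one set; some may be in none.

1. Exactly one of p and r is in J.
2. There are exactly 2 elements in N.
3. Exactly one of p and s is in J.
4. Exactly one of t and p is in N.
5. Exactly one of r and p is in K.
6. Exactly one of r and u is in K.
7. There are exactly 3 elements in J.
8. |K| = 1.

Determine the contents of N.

N = {s, t}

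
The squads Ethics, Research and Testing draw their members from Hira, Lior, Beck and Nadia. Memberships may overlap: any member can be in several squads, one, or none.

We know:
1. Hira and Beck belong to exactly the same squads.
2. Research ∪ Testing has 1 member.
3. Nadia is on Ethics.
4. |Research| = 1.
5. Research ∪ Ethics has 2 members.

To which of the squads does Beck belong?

Beck: none

From (3): Nadia ∈ Ethics.
Suppose Beck ∈ Ethics: no assignment then satisfies all the clues, so Beck ∉ Ethics.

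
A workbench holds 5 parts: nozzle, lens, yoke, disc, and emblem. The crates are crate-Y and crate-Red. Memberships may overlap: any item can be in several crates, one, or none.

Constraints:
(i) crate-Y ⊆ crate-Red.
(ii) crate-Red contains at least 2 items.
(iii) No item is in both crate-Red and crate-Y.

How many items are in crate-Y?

0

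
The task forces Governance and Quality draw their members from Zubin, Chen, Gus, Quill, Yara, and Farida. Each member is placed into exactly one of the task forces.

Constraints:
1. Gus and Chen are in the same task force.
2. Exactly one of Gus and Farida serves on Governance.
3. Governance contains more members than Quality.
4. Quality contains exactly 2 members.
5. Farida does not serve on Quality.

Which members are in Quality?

Quality = {Chen, Gus}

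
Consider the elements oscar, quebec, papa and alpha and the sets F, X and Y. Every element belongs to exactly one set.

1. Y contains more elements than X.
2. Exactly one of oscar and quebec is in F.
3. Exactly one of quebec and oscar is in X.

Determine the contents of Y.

Y = {alpha, papa}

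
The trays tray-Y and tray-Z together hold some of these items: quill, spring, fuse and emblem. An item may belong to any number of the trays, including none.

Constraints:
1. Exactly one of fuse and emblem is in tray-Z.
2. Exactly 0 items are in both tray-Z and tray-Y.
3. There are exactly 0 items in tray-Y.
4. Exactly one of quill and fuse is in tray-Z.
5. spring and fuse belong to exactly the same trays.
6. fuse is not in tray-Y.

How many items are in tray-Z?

From (6): fuse ∉ tray-Y.
(3): tray-Y already has 0, so the rest are out.

2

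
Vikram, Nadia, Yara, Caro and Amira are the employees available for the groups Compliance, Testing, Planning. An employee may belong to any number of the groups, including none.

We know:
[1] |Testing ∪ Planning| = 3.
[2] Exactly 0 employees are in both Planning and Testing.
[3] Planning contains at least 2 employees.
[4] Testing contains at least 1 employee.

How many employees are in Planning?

2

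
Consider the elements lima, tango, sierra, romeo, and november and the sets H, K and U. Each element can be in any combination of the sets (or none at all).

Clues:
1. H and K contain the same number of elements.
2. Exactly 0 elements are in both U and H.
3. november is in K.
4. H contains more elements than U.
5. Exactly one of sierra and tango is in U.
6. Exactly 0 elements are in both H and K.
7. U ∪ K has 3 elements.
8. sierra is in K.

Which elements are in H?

H = {lima, romeo}

From (3): november ∈ K.
From (8): sierra ∈ K.
Suppose lima ∉ H: no assignment then satisfies all the clues, so lima ∈ H.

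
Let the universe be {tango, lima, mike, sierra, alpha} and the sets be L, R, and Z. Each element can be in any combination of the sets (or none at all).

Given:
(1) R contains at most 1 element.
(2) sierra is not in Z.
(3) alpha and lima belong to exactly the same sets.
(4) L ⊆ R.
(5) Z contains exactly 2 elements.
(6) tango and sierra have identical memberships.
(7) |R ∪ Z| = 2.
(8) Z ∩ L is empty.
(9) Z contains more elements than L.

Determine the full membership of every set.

L = {}; R = {}; Z = {alpha, lima}

From (2): sierra ∉ Z.
(6): tango matches sierra: tango ∉ Z.
Suppose tango ∈ L: no assignment then satisfies all the clues, so tango ∉ L.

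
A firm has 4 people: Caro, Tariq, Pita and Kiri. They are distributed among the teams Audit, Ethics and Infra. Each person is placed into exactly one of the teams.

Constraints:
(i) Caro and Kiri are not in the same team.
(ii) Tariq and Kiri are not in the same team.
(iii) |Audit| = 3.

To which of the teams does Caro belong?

Caro: Audit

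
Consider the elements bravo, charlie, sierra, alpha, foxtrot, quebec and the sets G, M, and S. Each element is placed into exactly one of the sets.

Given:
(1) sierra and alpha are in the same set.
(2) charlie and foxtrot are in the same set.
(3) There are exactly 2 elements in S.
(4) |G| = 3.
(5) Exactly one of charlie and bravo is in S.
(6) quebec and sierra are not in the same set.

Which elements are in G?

G = {alpha, bravo, sierra}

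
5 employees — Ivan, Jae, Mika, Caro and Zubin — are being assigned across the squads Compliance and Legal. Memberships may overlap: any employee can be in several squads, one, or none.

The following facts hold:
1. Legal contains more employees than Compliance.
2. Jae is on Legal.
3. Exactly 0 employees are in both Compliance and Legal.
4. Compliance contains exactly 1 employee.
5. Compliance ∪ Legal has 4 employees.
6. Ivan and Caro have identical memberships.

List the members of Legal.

Legal = {Caro, Ivan, Jae}

From (2): Jae ∈ Legal.
Suppose Ivan ∉ Legal: no assignment then satisfies all the clues, so Ivan ∈ Legal.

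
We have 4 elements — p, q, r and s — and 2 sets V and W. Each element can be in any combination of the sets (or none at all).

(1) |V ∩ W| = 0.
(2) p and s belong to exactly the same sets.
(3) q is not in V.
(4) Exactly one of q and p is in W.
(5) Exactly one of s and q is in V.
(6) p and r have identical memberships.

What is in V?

From (3): q ∉ V.
(5) (exactly one): s ∈ V.
(2): p matches s: p ∈ V.
(6): r matches p: r ∈ V.

V = {p, r, s}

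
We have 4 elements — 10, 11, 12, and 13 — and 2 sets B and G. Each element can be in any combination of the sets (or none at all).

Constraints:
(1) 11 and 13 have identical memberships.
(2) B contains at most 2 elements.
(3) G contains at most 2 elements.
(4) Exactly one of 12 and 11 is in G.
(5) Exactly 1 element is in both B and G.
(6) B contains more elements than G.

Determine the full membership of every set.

B = {10, 12}; G = {12}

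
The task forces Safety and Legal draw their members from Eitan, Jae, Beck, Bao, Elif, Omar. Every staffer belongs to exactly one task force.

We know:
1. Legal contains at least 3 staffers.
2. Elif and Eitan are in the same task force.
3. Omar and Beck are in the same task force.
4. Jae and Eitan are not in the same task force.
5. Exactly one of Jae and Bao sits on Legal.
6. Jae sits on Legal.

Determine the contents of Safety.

From (6): Jae ∈ Legal.
(4): Eitan ∉ Legal.
(5) (exactly one): Bao ∉ Legal.
Only one task force left: Eitan ∈ Safety.
Only one task force left: Bao ∈ Safety.
(2): Elif matches Eitan: Elif ∈ Safety.
(1): only 3 candidates remain for Legal, so all are in.

Safety = {Bao, Eitan, Elif}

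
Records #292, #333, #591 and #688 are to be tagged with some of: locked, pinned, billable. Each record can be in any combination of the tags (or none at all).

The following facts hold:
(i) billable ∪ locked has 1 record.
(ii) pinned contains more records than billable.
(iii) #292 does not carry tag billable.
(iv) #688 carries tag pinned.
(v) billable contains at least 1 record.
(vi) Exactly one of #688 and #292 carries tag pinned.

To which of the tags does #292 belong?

#292: none

From (iii): #292 ∉ billable.
From (iv): #688 ∈ pinned.
(vi) (exactly one): #292 ∉ pinned.
Suppose #292 ∈ locked: no assignment then satisfies all the clues, so #292 ∉ locked.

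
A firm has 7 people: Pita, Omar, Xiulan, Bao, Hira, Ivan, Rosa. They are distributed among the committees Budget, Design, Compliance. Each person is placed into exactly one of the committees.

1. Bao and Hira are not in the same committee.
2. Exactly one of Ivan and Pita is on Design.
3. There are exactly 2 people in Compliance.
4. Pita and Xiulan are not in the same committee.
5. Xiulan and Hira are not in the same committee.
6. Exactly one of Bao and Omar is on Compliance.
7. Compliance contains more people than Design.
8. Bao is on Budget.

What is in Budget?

Budget = {Bao, Ivan, Rosa, Xiulan}

From (8): Bao ∈ Budget.
(1): Hira ∉ Budget.
(6) (exactly one): Omar ∈ Compliance.
Suppose Pita ∈ Budget: no assignment then satisfies all the clues, so Pita ∉ Budget.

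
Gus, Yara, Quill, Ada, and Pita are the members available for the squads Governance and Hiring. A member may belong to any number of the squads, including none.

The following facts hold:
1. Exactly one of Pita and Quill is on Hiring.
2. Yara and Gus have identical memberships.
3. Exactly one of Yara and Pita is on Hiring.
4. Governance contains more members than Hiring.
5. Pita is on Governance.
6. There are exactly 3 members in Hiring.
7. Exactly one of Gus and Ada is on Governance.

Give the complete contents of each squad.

Governance = {Gus, Pita, Quill, Yara}; Hiring = {Gus, Quill, Yara}

From (5): Pita ∈ Governance.
Suppose Gus ∉ Governance: no assignment then satisfies all the clues, so Gus ∈ Governance.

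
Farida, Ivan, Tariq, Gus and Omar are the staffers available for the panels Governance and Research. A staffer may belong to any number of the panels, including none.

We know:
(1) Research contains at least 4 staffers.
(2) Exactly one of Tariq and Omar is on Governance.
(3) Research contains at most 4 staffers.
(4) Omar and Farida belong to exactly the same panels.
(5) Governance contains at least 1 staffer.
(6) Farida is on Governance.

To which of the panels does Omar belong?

From (6): Farida ∈ Governance.
(4): Omar matches Farida: Omar ∈ Governance.
(2) (exactly one): Tariq ∉ Governance.
Suppose Omar ∉ Research: no assignment then satisfies all the clues, so Omar ∈ Research.

Omar: Governance, Research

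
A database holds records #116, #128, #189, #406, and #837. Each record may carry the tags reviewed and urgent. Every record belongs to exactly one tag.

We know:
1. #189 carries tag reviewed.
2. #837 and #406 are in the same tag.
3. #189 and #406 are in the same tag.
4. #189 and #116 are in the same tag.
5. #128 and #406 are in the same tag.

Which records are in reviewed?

reviewed = {#116, #128, #189, #406, #837}

From (1): #189 ∈ reviewed.
(3): #406 matches #189: #406 ∈ reviewed.
(4): #116 matches #189: #116 ∈ reviewed.
(5): #128 matches #406: #128 ∈ reviewed.
(2): #837 matches #406: #837 ∈ reviewed.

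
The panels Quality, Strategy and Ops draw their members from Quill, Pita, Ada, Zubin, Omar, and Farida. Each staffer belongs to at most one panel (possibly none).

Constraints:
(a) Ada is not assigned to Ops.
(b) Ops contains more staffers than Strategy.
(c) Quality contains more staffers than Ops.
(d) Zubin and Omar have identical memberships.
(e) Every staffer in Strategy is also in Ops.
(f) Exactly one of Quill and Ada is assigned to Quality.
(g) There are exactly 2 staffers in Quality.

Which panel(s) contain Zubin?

Zubin: none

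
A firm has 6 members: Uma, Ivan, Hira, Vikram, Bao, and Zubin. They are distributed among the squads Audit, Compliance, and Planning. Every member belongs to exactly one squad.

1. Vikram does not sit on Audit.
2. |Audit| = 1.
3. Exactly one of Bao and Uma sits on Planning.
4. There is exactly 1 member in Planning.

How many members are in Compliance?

4

From (1): Vikram ∉ Audit.
Suppose Ivan ∈ Planning: no assignment then satisfies all the clues, so Ivan ∉ Planning.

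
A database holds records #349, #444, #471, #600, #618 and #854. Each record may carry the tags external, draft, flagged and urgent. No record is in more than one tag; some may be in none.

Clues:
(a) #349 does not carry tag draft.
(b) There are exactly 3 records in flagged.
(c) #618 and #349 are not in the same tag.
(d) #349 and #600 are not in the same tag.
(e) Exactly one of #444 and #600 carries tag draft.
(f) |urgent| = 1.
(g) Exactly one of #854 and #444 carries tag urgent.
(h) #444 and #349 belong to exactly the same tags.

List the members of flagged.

flagged = {#349, #444, #471}

From (a): #349 ∉ draft.
(h): #444 matches #349: #444 ∉ draft.
(e) (exactly one): #600 ∈ draft.
Suppose #349 ∉ flagged: no assignment then satisfies all the clues, so #349 ∈ flagged.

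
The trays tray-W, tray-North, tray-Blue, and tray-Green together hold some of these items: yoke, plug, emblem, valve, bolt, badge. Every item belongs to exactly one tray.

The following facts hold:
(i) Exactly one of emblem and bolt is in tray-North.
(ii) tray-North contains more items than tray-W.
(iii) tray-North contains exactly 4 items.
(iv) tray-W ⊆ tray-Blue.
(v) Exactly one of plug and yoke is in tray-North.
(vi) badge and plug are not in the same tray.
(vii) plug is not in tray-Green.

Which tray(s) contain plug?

plug: tray-Blue

From (vii): plug ∉ tray-Green.
Suppose plug ∈ tray-W: no assignment then satisfies all the clues, so plug ∉ tray-W.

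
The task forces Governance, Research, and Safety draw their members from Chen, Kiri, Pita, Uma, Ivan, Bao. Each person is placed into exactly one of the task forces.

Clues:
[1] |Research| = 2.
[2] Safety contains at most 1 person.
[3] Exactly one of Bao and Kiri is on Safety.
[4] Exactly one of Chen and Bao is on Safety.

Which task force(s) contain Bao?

Bao: Safety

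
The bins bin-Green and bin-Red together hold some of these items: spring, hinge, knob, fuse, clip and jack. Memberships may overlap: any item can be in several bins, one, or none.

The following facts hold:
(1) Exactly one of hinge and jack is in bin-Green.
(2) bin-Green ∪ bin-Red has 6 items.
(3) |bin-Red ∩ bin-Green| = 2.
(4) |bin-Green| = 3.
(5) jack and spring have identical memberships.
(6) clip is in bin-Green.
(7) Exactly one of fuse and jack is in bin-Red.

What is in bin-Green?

bin-Green = {clip, fuse, hinge}

From (6): clip ∈ bin-Green.
Suppose spring ∈ bin-Green: no assignment then satisfies all the clues, so spring ∉ bin-Green.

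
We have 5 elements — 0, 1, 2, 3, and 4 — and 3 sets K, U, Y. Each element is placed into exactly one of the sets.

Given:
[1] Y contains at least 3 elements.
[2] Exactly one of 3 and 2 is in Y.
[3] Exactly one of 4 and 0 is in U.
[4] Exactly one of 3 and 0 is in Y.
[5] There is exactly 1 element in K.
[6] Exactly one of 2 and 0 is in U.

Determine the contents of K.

K = {2}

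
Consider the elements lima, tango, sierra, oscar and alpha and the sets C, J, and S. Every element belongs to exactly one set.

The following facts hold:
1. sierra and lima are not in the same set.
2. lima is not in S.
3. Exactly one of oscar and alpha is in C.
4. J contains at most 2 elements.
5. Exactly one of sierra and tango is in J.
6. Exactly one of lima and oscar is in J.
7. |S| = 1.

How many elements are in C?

2

From (2): lima ∉ S.
Suppose tango ∈ C: no assignment then satisfies all the clues, so tango ∉ C.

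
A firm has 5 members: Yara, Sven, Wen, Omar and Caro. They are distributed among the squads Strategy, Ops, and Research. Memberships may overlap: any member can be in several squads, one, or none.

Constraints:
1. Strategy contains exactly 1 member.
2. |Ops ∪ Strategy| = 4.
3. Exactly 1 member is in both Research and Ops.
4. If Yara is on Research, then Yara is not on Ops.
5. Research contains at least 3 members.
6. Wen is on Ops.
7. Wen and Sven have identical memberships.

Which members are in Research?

Research = {Caro, Omar, Yara}

From (6): Wen ∈ Ops.
(7): Sven matches Wen: Sven ∈ Ops.
Suppose Yara ∉ Research: no assignment then satisfies all the clues, so Yara ∈ Research.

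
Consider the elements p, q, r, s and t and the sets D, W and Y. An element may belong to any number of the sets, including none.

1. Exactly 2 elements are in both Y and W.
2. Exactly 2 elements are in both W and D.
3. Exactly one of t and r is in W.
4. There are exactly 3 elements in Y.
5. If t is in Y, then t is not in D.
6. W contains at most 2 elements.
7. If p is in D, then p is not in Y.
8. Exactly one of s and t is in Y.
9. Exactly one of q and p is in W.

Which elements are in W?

W = {q, r}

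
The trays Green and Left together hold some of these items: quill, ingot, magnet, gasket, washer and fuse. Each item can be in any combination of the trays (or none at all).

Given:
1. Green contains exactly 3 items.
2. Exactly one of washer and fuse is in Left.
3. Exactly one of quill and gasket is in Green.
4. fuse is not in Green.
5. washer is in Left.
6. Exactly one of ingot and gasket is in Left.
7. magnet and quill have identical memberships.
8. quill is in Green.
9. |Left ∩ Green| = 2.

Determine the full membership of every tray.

Green = {ingot, magnet, quill}; Left = {gasket, magnet, quill, washer}

From (4): fuse ∉ Green.
From (5): washer ∈ Left.
From (8): quill ∈ Green.
(2) (exactly one): fuse ∉ Left.
(3) (exactly one): gasket ∉ Green.
(7): magnet matches quill: magnet ∈ Green.
Suppose quill ∉ Left: no assignment then satisfies all the clues, so quill ∈ Left.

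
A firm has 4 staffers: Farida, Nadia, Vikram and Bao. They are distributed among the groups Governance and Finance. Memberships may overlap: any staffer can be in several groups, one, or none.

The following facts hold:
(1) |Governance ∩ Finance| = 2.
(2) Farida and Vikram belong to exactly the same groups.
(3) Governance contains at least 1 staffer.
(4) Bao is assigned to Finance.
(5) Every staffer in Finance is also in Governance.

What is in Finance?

Finance = {Bao, Nadia}

From (4): Bao ∈ Finance.
(5) with Bao ∈ Finance: Bao ∈ Governance.
Suppose Farida ∈ Finance: no assignment then satisfies all the clues, so Farida ∉ Finance.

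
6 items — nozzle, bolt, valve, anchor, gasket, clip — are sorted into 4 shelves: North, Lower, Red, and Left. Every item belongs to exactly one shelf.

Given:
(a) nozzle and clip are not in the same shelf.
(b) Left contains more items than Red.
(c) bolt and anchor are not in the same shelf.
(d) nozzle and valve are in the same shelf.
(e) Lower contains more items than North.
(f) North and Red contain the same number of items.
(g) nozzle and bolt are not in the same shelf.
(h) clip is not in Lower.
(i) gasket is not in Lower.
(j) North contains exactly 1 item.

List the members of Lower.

Lower = {nozzle, valve}

From (h): clip ∉ Lower.
From (i): gasket ∉ Lower.
Suppose nozzle ∉ Lower: no assignment then satisfies all the clues, so nozzle ∈ Lower.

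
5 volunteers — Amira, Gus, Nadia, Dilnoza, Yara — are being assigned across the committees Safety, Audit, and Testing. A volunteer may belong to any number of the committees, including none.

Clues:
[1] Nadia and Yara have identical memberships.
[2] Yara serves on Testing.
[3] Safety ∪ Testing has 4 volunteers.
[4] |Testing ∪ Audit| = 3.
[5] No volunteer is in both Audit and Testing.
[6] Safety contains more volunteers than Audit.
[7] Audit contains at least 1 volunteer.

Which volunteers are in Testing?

Testing = {Nadia, Yara}

From (2): Yara ∈ Testing.
(1): Nadia matches Yara: Nadia ∈ Testing.
(5) (disjoint): Nadia ∉ Audit.
(5) (disjoint): Yara ∉ Audit.
Suppose Amira ∈ Testing: no assignment then satisfies all the clues, so Amira ∉ Testing.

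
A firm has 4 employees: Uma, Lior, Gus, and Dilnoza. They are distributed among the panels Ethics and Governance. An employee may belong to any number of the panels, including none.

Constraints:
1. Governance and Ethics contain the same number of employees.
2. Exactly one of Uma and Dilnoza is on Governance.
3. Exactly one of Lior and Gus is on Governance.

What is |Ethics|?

2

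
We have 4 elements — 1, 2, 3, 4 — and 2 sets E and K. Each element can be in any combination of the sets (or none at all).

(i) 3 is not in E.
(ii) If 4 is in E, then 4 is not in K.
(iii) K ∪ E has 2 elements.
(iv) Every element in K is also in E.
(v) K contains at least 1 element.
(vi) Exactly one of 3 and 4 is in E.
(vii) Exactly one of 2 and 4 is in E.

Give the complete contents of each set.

E = {1, 4}; K = {1}

From (i): 3 ∉ E.
(iv) contrapositive: 3 ∉ K.
(vi) (exactly one): 4 ∈ E.
(vii) (exactly one): 2 ∉ E.
(ii): 4 ∉ K.
(iv) contrapositive: 2 ∉ K.
(v): only 1 candidates remain for K, so all are in.
(iv) with 1 ∈ K: 1 ∈ E.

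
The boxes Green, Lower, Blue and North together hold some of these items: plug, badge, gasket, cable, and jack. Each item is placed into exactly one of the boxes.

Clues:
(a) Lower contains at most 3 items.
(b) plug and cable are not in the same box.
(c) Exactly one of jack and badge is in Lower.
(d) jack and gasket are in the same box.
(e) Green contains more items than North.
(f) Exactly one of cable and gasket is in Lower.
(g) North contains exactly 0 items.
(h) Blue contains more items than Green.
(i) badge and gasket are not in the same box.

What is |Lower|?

2

(g): North already has 0, so the rest are out.
Suppose plug ∈ Lower: no assignment then satisfies all the clues, so plug ∉ Lower.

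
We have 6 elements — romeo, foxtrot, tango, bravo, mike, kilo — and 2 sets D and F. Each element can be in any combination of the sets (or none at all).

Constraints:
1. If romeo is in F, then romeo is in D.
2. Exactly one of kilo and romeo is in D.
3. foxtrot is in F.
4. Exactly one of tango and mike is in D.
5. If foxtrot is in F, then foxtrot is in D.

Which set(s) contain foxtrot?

From (3): foxtrot ∈ F.
(5): foxtrot ∈ D.

foxtrot: D, F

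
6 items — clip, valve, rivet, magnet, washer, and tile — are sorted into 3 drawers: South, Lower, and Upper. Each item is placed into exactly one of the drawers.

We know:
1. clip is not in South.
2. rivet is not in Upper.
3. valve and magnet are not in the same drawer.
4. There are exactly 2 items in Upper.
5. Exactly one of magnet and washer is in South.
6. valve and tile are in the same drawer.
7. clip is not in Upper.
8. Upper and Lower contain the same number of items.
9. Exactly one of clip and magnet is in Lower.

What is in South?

South = {magnet, rivet}

From (1): clip ∉ South.
From (2): rivet ∉ Upper.
From (7): clip ∉ Upper.
Only one drawer left: clip ∈ Lower.
(9) (exactly one): magnet ∉ Lower.
Suppose valve ∈ South: no assignment then satisfies all the clues, so valve ∉ South.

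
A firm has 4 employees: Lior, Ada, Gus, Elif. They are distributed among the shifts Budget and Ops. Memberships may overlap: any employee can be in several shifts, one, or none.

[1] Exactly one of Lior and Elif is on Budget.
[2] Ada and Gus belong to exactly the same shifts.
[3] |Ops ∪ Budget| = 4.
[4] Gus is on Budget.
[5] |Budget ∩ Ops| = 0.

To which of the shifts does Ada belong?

Ada: Budget

From (4): Gus ∈ Budget.
(2): Ada matches Gus: Ada ∈ Budget.
Suppose Ada ∈ Ops: no assignment then satisfies all the clues, so Ada ∉ Ops.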